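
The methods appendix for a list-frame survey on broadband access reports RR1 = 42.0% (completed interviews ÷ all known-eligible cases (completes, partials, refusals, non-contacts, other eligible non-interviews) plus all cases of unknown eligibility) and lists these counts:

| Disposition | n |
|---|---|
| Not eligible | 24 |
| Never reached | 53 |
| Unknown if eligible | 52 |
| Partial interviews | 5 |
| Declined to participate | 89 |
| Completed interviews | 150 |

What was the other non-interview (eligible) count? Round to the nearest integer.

RR1 = 150 / D = 0.420
D = 150 / 0.420 = 357.1
Remaining denominator categories sum to 349
other non-interview (eligible) = 357.1 − 349 ≈ 8

8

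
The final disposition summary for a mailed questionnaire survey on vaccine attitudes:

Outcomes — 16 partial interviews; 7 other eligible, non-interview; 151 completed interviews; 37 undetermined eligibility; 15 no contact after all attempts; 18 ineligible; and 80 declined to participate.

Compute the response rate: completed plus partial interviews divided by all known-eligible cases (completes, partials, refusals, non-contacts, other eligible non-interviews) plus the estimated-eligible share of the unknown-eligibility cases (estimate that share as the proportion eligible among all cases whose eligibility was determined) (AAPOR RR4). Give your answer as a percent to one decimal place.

Numerator: 151 + 16 = 167
Known eligible: 151 + 16 + 80 + 15 + 7 = 269
e = 269 / (269 + 18) = 269 / 287 = 0.9373
Eligible share of unknowns: 0.9373 × 37 = 34.68
Denominator: 269 + 34.68 = 303.68
RR4 = 167 / 303.68 = 0.5499

55.0%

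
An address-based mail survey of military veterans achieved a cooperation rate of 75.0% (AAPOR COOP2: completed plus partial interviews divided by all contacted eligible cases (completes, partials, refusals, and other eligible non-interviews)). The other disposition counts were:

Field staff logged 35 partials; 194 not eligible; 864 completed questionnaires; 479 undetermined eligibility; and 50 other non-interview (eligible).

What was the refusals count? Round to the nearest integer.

Numerator → 864 + 35 = 899
COOP2 = 899 / D = 0.750
D = 899 / 0.750 = 1198.7
Other denominator terms total 949
refusals = 1198.7 − 949 ≈ 250

250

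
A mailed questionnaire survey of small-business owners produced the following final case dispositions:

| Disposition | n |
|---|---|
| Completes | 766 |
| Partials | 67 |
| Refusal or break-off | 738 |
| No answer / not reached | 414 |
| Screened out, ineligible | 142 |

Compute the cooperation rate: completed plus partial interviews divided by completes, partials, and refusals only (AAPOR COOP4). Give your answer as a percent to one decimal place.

53.0%

Num → 766 + 67 = 833
Base → 766 + 67 + 738 = 1571
COOP4 = 833 / 1571 = 0.5302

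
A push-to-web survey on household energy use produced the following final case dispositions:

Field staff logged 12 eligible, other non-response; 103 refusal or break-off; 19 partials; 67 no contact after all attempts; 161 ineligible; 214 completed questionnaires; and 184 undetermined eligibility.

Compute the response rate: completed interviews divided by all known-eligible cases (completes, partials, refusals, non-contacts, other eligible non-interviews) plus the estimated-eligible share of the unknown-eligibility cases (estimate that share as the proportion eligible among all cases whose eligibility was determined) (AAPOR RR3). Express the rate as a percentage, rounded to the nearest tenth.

39.1%

Numerator → 214
Known eligible → 214 + 19 + 103 + 67 + 12 = 415
e = 415 / (415 + 161) = 415 / 576 = 0.7205
e × U → 0.7205 × 184 = 132.57
Base → 415 + 132.57 = 547.57
RR3 = 214 / 547.57 = 0.3908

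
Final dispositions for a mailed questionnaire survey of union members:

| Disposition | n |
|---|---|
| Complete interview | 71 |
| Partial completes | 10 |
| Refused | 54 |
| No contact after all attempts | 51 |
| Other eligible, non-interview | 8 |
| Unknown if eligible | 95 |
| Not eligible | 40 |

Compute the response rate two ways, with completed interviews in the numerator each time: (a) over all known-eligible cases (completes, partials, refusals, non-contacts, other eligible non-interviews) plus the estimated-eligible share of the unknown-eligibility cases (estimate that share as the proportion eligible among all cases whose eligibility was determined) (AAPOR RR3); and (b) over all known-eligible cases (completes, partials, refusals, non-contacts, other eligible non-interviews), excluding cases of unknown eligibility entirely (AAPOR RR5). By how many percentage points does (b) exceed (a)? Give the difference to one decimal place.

10.6

Top → 71
Eligible (known) → 71 + 10 + 54 + 51 + 8 = 194
e = 194 / (194 + 40) = 194 / 234 = 0.8291
Eligible share of unknowns → 0.8291 × 95 = 78.76
Base → 194 + 78.76 = 272.76
RR3 = 71 / 272.76 = 0.2603
Base → 71 + 10 + 54 + 51 + 8 = 194
RR5 = 71 / 194 = 0.3660
Difference = 36.60 − 26.03 = 10.57 percentage points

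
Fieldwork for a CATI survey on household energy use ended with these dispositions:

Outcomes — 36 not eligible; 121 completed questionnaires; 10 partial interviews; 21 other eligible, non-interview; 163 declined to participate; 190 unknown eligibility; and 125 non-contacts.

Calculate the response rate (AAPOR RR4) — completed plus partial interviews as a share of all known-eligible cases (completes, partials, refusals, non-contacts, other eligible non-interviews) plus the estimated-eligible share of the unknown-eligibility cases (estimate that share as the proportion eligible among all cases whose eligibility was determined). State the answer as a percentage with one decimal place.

21.3%

Numerator = 121 + 10 = 131
Determined eligible = 121 + 10 + 163 + 125 + 21 = 440
e = 440 / (440 + 36) = 440 / 476 = 0.9244
Eligible share of unknowns = 0.9244 × 190 = 175.64
Denominator = 440 + 175.64 = 615.64
RR4 = 131 / 615.64 = 0.2128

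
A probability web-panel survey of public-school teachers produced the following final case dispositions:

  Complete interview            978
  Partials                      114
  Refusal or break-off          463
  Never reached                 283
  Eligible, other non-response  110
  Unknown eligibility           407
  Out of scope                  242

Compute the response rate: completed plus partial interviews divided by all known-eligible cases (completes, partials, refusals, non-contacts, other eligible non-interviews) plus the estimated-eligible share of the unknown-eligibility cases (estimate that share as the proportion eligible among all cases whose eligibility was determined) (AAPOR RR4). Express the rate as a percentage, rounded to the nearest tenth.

47.3%

Top → 978 + 114 = 1092
Determined eligible → 978 + 114 + 463 + 283 + 110 = 1948
e = 1948 / (1948 + 242) = 1948 / 2190 = 0.8895
Estimated eligible among unknowns → 0.8895 × 407 = 362.03
Base → 1948 + 362.03 = 2310.03
RR4 = 1092 / 2310.03 = 0.4727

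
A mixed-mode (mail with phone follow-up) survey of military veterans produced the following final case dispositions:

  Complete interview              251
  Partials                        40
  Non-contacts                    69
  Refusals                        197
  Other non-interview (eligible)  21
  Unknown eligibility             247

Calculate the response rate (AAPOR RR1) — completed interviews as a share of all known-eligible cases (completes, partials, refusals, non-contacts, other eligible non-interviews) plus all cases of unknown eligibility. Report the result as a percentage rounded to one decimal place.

30.4%

Top → 251
Denominator → 251 + 40 + 197 + 69 + 21 + 247 = 825
RR1 = 251 / 825 = 0.3042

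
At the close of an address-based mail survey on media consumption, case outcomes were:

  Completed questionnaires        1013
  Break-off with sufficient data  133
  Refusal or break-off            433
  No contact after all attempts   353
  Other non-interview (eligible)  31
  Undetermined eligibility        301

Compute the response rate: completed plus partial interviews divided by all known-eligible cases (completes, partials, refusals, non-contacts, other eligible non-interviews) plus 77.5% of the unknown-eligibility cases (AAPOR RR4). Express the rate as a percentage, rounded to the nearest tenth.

Num = 1013 + 133 = 1146
Determined eligible = 1013 + 133 + 433 + 353 + 31 = 1963
e × U = 0.7750 × 301 = 233.28
Base = 1963 + 233.28 = 2196.28
RR4 = 1146 / 2196.28 = 0.5218

52.2%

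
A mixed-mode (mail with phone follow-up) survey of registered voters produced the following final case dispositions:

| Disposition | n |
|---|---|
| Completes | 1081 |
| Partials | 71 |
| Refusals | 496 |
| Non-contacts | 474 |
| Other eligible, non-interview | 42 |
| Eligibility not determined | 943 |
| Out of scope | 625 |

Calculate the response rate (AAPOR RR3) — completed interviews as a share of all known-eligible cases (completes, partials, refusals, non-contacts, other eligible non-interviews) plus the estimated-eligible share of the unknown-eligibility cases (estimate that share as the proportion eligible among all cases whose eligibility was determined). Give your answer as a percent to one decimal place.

Num → 1081
Determined eligible → 1081 + 71 + 496 + 474 + 42 = 2164
e = 2164 / (2164 + 625) = 2164 / 2789 = 0.7759
Eligible share of unknowns → 0.7759 × 943 = 731.67
Denom → 2164 + 731.67 = 2895.67
RR3 = 1081 / 2895.67 = 0.3733

37.3%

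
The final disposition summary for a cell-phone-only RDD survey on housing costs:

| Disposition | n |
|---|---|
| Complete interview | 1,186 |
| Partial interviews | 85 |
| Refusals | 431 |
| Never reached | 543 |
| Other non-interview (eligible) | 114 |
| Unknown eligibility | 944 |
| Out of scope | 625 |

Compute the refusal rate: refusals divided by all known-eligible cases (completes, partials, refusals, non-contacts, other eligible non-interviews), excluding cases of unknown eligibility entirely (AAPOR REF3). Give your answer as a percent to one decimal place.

18.3%

Numerator → 431
Denominator → 1186 + 85 + 431 + 543 + 114 = 2359
REF3 = 431 / 2359 = 0.1827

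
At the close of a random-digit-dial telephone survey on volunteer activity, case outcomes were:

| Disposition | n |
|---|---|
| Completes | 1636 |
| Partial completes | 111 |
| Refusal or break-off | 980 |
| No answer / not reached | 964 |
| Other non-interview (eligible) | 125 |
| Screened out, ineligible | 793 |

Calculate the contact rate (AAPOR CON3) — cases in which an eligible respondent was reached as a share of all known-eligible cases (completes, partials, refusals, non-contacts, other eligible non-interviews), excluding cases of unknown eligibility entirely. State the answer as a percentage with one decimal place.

Top → 1636 + 111 + 980 + 125 = 2852
Denom → 1636 + 111 + 980 + 964 + 125 = 3816
CON3 = 2852 / 3816 = 0.7474

74.7%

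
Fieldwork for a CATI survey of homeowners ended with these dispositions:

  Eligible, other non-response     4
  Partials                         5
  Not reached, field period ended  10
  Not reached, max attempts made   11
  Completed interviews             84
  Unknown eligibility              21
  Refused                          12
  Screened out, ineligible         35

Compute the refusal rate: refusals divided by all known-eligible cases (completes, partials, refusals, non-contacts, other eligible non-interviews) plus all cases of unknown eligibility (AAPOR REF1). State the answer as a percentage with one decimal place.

8.2%

Never reached = 10 + 11 = 21
Num → 12
Base → 84 + 5 + 12 + 21 + 4 + 21 = 147
REF1 = 12 / 147 = 0.0816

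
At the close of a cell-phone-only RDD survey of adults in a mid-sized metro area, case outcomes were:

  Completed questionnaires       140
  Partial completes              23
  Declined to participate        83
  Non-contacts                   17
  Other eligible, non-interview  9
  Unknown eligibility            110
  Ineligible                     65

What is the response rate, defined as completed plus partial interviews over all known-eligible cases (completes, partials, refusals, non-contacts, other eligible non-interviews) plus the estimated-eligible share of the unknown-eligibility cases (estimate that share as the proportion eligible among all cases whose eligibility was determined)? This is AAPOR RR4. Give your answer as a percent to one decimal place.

45.2%

Numerator = 140 + 23 = 163
Eligible (known) = 140 + 23 + 83 + 17 + 9 = 272
e = 272 / (272 + 65) = 272 / 337 = 0.8071
Estimated eligible among unknowns = 0.8071 × 110 = 88.78
Base = 272 + 88.78 = 360.78
RR4 = 163 / 360.78 = 0.4518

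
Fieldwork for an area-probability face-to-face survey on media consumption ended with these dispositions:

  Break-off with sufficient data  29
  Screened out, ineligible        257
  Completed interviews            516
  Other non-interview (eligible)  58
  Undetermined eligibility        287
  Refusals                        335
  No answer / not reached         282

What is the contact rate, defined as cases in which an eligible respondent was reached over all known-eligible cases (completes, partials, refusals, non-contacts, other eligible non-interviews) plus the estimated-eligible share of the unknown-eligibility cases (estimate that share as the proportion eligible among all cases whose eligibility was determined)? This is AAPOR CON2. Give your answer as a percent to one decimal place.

64.4%

Numerator: 516 + 29 + 335 + 58 = 938
Determined eligible: 516 + 29 + 335 + 282 + 58 = 1220
e = 1220 / (1220 + 257) = 1220 / 1477 = 0.8260
Eligible share of unknowns: 0.8260 × 287 = 237.06
Base: 1220 + 237.06 = 1457.06
CON2 = 938 / 1457.06 = 0.6438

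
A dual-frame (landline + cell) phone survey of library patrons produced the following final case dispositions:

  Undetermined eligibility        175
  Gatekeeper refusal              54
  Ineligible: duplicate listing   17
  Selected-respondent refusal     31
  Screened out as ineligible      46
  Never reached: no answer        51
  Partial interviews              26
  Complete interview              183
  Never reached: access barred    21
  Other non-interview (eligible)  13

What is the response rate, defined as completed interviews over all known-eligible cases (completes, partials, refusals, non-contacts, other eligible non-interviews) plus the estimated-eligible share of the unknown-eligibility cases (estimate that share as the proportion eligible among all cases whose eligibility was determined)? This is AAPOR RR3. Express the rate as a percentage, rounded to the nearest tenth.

Refused = 54 + 31 = 85
No contact after all attempts = 51 + 21 = 72
Ineligible = 46 + 17 = 63
Num: 183
Determined eligible: 183 + 26 + 85 + 72 + 13 = 379
e = 379 / (379 + 63) = 379 / 442 = 0.8575
e × U: 0.8575 × 175 = 150.06
Denom: 379 + 150.06 = 529.06
RR3 = 183 / 529.06 = 0.3459

34.6%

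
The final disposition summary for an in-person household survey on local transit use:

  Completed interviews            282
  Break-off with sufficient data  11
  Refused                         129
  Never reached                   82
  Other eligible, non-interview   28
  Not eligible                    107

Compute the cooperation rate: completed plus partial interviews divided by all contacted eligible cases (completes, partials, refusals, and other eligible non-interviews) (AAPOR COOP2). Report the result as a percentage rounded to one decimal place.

Num = 282 + 11 = 293
Denom = 282 + 11 + 129 + 28 = 450
COOP2 = 293 / 450 = 0.6511

65.1%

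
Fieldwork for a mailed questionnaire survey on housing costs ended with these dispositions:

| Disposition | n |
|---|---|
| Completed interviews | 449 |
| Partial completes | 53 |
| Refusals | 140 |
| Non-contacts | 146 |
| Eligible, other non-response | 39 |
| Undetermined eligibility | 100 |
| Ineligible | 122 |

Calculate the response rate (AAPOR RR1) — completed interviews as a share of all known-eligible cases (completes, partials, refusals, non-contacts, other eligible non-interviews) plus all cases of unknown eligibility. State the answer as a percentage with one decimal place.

Top → 449
Denom → 449 + 53 + 140 + 146 + 39 + 100 = 927
RR1 = 449 / 927 = 0.4844

48.4%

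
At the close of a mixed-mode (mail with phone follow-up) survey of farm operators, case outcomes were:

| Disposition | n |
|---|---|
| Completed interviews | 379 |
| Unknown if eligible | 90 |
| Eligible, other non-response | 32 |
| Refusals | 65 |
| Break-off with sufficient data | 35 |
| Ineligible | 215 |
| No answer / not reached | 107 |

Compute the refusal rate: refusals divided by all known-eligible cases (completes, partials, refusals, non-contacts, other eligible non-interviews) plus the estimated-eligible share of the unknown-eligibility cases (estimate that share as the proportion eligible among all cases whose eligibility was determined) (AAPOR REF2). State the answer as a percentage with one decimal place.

9.5%

Numerator: 65
Eligible (known): 379 + 35 + 65 + 107 + 32 = 618
e = 618 / (618 + 215) = 618 / 833 = 0.7419
e × U: 0.7419 × 90 = 66.77
Base: 618 + 66.77 = 684.77
REF2 = 65 / 684.77 = 0.0949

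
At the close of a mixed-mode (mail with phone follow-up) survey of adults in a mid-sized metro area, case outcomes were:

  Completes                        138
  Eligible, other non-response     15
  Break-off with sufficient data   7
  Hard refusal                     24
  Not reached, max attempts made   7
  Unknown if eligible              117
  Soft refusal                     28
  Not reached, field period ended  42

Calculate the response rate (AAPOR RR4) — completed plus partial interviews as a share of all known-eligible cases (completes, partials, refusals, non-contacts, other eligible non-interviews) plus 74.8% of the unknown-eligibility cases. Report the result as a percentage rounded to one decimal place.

41.6%

Refusals = 24 + 28 = 52
No contact after all attempts = 42 + 7 = 49
Num: 138 + 7 = 145
Determined eligible: 138 + 7 + 52 + 49 + 15 = 261
e × U: 0.7480 × 117 = 87.52
Denom: 261 + 87.52 = 348.52
RR4 = 145 / 348.52 = 0.4160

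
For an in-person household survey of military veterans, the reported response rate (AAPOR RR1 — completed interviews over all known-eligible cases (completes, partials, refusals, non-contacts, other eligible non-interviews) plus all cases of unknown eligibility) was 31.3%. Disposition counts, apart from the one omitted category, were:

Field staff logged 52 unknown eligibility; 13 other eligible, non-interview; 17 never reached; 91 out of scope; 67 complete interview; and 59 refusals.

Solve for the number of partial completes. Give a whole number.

RR1 = 67 / D = 0.313
D = 67 / 0.313 = 214.1
Remaining denominator categories sum to 208
partial completes = 214.1 − 208 ≈ 6

6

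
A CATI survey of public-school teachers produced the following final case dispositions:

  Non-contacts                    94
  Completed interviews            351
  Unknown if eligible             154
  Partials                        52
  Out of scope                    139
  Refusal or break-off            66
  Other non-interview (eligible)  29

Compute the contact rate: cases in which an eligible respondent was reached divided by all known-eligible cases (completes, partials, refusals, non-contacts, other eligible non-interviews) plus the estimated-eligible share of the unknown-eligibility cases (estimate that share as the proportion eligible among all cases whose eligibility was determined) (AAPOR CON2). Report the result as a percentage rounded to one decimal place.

Numerator: 351 + 52 + 66 + 29 = 498
Determined eligible: 351 + 52 + 66 + 94 + 29 = 592
e = 592 / (592 + 139) = 592 / 731 = 0.8098
Eligible share of unknowns: 0.8098 × 154 = 124.71
Denominator: 592 + 124.71 = 716.71
CON2 = 498 / 716.71 = 0.6948

69.5%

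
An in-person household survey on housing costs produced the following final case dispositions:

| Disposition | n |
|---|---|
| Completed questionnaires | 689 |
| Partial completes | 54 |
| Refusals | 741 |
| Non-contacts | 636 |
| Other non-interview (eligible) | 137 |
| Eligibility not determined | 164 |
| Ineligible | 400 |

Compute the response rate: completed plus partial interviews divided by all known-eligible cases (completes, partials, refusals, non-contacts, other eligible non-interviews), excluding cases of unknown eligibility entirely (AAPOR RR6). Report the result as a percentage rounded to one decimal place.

Numerator = 689 + 54 = 743
Denom = 689 + 54 + 741 + 636 + 137 = 2257
RR6 = 743 / 2257 = 0.3292

32.9%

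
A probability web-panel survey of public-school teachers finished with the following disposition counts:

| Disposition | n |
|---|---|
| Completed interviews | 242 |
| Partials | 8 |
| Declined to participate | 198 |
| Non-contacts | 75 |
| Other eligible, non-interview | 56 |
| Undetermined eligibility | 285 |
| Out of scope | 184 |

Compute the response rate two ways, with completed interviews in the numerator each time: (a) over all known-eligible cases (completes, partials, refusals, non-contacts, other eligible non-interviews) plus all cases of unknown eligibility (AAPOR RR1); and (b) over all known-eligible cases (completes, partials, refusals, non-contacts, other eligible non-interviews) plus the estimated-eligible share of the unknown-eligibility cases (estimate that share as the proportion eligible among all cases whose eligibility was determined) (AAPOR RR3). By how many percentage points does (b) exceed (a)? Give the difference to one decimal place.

2.4

Num: 242
Denom: 242 + 8 + 198 + 75 + 56 + 285 = 864
RR1 = 242 / 864 = 0.2801
Eligible (known): 242 + 8 + 198 + 75 + 56 = 579
e = 579 / (579 + 184) = 579 / 763 = 0.7588
e × U: 0.7588 × 285 = 216.26
Denom: 579 + 216.26 = 795.26
RR3 = 242 / 795.26 = 0.3043
Difference = 30.43 − 28.01 = 2.42 percentage points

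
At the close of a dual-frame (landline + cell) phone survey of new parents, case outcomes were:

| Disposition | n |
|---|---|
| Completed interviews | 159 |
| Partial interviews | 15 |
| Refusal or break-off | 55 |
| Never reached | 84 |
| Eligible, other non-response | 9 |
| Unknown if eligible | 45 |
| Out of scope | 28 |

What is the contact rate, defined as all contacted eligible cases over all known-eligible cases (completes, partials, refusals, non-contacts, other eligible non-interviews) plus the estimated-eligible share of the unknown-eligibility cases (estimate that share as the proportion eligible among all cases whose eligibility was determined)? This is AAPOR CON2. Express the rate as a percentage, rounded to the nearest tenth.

Numerator → 159 + 15 + 55 + 9 = 238
Determined eligible → 159 + 15 + 55 + 84 + 9 = 322
e = 322 / (322 + 28) = 322 / 350 = 0.9200
e × U → 0.9200 × 45 = 41.40
Denominator → 322 + 41.40 = 363.40
CON2 = 238 / 363.40 = 0.6549

65.5%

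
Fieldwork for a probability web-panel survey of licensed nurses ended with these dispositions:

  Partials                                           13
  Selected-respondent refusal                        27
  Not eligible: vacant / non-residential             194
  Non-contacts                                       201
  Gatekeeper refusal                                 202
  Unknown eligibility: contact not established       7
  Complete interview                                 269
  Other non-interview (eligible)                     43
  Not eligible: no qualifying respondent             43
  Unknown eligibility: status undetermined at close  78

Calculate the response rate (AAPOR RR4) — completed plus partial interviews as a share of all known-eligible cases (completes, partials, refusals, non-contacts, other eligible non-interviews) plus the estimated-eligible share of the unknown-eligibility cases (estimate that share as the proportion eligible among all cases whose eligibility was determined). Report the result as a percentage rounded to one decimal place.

Refusals = 202 + 27 = 229
Eligibility not determined = 7 + 78 = 85
Not eligible = 43 + 194 = 237
Num = 269 + 13 = 282
Eligible (known) = 269 + 13 + 229 + 201 + 43 = 755
e = 755 / (755 + 237) = 755 / 992 = 0.7611
Estimated eligible among unknowns = 0.7611 × 85 = 64.69
Base = 755 + 64.69 = 819.69
RR4 = 282 / 819.69 = 0.3440

34.4%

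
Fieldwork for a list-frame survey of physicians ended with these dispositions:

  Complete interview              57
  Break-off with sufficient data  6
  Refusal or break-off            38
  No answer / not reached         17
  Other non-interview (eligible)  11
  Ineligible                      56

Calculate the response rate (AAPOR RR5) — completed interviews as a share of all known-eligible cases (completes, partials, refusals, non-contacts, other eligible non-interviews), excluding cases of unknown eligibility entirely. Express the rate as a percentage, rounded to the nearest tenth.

44.2%

Top: 57
Base: 57 + 6 + 38 + 17 + 11 = 129
RR5 = 57 / 129 = 0.4419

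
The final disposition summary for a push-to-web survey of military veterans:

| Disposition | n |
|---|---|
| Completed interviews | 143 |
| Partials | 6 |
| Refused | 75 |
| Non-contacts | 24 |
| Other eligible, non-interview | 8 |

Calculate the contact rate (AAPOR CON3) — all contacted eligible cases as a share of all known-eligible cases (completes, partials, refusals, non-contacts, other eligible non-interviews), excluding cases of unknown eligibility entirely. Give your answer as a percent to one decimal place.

90.6%

Top: 143 + 6 + 75 + 8 = 232
Denominator: 143 + 6 + 75 + 24 + 8 = 256
CON3 = 232 / 256 = 0.9062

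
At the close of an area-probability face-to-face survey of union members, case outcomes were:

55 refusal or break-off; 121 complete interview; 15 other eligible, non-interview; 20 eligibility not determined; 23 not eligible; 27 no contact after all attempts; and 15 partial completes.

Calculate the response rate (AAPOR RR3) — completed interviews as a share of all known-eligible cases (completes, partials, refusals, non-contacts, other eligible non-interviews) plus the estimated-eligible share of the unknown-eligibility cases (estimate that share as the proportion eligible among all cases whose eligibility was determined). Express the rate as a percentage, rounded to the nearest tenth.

48.2%

Num = 121
Eligible (known) = 121 + 15 + 55 + 27 + 15 = 233
e = 233 / (233 + 23) = 233 / 256 = 0.9102
Eligible share of unknowns = 0.9102 × 20 = 18.20
Denominator = 233 + 18.20 = 251.20
RR3 = 121 / 251.20 = 0.4817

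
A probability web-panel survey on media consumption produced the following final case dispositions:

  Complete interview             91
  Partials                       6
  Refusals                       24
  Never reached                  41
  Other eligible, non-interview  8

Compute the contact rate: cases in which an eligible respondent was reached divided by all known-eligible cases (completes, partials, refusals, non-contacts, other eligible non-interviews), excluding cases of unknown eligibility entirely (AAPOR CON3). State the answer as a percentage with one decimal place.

75.9%

Top → 91 + 6 + 24 + 8 = 129
Denom → 91 + 6 + 24 + 41 + 8 = 170
CON3 = 129 / 170 = 0.7588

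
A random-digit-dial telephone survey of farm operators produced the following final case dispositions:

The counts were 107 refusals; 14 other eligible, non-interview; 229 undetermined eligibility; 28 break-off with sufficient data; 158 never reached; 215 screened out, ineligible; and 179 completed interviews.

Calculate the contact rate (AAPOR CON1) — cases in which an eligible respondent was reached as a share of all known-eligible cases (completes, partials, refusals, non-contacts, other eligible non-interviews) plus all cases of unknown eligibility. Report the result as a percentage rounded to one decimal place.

Top = 179 + 28 + 107 + 14 = 328
Base = 179 + 28 + 107 + 158 + 14 + 229 = 715
CON1 = 328 / 715 = 0.4587

45.9%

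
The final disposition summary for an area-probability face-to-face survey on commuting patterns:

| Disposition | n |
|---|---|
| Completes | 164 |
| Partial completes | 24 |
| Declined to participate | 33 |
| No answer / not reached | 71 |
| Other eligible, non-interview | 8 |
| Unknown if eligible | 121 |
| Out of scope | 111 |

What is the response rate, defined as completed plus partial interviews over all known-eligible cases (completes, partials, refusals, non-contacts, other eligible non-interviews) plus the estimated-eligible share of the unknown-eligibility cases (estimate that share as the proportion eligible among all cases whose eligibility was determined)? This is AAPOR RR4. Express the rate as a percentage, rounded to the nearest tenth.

48.4%

Top = 164 + 24 = 188
Determined eligible = 164 + 24 + 33 + 71 + 8 = 300
e = 300 / (300 + 111) = 300 / 411 = 0.7299
Eligible share of unknowns = 0.7299 × 121 = 88.32
Denom = 300 + 88.32 = 388.32
RR4 = 188 / 388.32 = 0.4841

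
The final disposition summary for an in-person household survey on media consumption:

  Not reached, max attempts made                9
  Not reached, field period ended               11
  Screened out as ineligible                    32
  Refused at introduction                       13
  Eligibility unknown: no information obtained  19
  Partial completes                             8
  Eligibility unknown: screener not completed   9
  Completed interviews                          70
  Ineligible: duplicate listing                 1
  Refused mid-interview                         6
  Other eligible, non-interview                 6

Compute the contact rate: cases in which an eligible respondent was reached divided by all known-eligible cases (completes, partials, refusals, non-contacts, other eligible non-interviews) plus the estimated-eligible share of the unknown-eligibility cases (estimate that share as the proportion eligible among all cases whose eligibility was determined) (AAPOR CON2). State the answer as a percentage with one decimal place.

Refusal or break-off = 13 + 6 = 19
Non-contacts = 11 + 9 = 20
Unknown eligibility = 9 + 19 = 28
Ineligible = 32 + 1 = 33
Top: 70 + 8 + 19 + 6 = 103
Known eligible: 70 + 8 + 19 + 20 + 6 = 123
e = 123 / (123 + 33) = 123 / 156 = 0.7885
Eligible share of unknowns: 0.7885 × 28 = 22.08
Base: 123 + 22.08 = 145.08
CON2 = 103 / 145.08 = 0.7100

71.0%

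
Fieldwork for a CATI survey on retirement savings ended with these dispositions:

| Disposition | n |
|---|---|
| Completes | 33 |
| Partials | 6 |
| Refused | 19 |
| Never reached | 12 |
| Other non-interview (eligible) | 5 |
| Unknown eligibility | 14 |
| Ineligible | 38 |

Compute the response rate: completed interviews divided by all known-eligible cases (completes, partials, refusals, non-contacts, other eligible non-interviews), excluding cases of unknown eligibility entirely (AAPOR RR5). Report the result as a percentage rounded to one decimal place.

44.0%

Numerator = 33
Base = 33 + 6 + 19 + 12 + 5 = 75
RR5 = 33 / 75 = 0.4400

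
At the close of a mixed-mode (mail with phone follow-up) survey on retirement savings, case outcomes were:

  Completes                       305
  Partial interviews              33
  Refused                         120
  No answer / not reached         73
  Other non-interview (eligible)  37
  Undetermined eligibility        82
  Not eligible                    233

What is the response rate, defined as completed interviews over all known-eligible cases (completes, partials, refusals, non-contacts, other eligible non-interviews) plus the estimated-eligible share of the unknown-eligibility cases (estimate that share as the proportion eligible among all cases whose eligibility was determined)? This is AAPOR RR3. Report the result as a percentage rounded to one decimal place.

Top → 305
Determined eligible → 305 + 33 + 120 + 73 + 37 = 568
e = 568 / (568 + 233) = 568 / 801 = 0.7091
e × U → 0.7091 × 82 = 58.15
Base → 568 + 58.15 = 626.15
RR3 = 305 / 626.15 = 0.4871

48.7%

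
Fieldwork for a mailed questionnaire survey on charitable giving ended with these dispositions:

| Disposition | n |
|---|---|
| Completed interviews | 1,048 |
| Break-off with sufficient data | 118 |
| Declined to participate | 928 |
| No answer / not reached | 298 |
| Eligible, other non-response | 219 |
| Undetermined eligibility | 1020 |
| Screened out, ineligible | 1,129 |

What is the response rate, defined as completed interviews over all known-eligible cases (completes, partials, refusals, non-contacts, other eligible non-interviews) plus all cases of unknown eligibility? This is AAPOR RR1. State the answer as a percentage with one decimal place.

28.9%

Numerator → 1048
Denominator → 1048 + 118 + 928 + 298 + 219 + 1020 = 3631
RR1 = 1048 / 3631 = 0.2886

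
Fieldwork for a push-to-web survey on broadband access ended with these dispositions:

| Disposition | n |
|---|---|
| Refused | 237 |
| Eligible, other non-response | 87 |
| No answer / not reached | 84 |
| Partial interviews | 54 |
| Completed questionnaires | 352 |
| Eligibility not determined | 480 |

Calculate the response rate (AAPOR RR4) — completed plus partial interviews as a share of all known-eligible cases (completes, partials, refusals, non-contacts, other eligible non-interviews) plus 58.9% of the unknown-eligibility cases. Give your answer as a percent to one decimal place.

Top = 352 + 54 = 406
Determined eligible = 352 + 54 + 237 + 84 + 87 = 814
Estimated eligible among unknowns = 0.5890 × 480 = 282.72
Denom = 814 + 282.72 = 1096.72
RR4 = 406 / 1096.72 = 0.3702

37.0%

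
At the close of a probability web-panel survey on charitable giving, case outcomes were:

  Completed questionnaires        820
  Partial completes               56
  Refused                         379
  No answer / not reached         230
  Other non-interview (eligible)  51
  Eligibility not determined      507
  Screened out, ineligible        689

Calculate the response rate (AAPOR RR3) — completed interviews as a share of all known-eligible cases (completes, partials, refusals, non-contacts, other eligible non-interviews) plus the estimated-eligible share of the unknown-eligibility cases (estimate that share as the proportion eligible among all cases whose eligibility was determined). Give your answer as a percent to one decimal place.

43.5%

Numerator = 820
Determined eligible = 820 + 56 + 379 + 230 + 51 = 1536
e = 1536 / (1536 + 689) = 1536 / 2225 = 0.6903
Eligible share of unknowns = 0.6903 × 507 = 349.98
Base = 1536 + 349.98 = 1885.98
RR3 = 820 / 1885.98 = 0.4348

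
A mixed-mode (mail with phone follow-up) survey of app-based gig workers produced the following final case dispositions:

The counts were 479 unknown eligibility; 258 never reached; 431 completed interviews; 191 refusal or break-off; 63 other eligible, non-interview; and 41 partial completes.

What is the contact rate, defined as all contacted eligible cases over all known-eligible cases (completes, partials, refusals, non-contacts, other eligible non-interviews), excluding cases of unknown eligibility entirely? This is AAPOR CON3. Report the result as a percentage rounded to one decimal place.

Num: 431 + 41 + 191 + 63 = 726
Denominator: 431 + 41 + 191 + 258 + 63 = 984
CON3 = 726 / 984 = 0.7378

73.8%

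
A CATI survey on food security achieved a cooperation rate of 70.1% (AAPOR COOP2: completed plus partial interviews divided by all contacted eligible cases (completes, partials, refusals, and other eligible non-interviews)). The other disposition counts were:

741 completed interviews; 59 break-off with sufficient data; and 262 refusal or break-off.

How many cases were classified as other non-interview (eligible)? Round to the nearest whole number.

79

Top: 741 + 59 = 800
COOP2 = 800 / D = 0.701
D = 800 / 0.701 = 1141.2
Rest of base = 1062
other non-interview (eligible) = 1141.2 − 1062 ≈ 79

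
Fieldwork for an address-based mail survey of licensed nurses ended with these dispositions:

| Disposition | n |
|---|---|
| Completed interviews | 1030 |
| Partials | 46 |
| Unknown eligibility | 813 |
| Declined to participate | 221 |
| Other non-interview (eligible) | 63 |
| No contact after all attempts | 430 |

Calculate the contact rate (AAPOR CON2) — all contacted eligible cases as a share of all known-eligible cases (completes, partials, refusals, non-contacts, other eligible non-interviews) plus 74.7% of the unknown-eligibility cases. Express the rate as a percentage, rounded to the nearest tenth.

56.7%

Top = 1030 + 46 + 221 + 63 = 1360
Eligible (known) = 1030 + 46 + 221 + 430 + 63 = 1790
Eligible share of unknowns = 0.7470 × 813 = 607.31
Denominator = 1790 + 607.31 = 2397.31
CON2 = 1360 / 2397.31 = 0.5673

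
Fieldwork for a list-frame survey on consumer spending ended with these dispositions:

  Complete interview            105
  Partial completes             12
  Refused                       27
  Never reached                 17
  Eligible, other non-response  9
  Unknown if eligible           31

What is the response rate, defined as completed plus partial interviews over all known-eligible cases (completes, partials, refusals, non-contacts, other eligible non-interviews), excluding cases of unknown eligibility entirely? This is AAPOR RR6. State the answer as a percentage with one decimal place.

68.8%

Top = 105 + 12 = 117
Base = 105 + 12 + 27 + 17 + 9 = 170
RR6 = 117 / 170 = 0.6882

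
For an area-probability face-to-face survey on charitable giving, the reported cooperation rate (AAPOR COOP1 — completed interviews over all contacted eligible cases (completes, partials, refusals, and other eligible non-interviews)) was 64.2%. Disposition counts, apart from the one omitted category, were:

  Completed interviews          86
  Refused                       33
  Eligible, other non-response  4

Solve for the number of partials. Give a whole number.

COOP1 = 86 / D = 0.642
D = 86 / 0.642 = 134.0
Other denominator terms total 123
partials = 134.0 − 123 ≈ 11

11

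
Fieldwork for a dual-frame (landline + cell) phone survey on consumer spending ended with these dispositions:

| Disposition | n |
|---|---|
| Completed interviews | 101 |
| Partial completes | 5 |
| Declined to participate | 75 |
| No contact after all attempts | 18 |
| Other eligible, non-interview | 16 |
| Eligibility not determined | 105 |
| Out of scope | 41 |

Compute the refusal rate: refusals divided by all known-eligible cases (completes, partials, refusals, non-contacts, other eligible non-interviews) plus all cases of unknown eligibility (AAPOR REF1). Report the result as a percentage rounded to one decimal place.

Top → 75
Denominator → 101 + 5 + 75 + 18 + 16 + 105 = 320
REF1 = 75 / 320 = 0.2344

23.4%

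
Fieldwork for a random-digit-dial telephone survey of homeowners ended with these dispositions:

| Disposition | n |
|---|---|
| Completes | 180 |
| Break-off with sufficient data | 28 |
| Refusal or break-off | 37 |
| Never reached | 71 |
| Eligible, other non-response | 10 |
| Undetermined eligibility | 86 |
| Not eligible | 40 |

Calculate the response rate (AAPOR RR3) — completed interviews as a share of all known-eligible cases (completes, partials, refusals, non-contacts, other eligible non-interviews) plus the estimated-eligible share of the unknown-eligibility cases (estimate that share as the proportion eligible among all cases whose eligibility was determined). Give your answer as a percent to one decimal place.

44.7%

Top: 180
Known eligible: 180 + 28 + 37 + 71 + 10 = 326
e = 326 / (326 + 40) = 326 / 366 = 0.8907
Estimated eligible among unknowns: 0.8907 × 86 = 76.60
Denom: 326 + 76.60 = 402.60
RR3 = 180 / 402.60 = 0.4471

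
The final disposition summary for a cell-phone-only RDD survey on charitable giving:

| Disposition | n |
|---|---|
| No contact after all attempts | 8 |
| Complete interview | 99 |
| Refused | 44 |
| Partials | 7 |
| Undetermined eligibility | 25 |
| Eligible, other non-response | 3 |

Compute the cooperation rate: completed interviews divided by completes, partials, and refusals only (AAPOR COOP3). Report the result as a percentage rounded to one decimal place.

66.0%

Numerator: 99
Denominator: 99 + 7 + 44 = 150
COOP3 = 99 / 150 = 0.6600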